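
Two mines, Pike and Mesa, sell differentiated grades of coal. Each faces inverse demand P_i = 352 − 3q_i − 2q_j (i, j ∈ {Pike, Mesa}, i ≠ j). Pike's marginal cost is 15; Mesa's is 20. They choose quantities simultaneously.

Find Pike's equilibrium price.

Mine Pike's profit: π = q_{Pike}(352 − 3q_{Pike} − 2q_{Mesa}) − 15q_{Pike}.
∂π/∂q_{Pike} = 337 − 6q_{Pike} − 2q_{Mesa} = 0 ⇒ q_{Pike} = 337/6 − (1/3)q_{Mesa}.
Similarly q_{Mesa} = 166/3 − (1/3)q_{Pike}.
Substituting the second reaction function into the first: q_{Pike} = 337/6 − (1/3)(166/3 − (1/3)q_{Pike}), which gives (8/9)q_{Pike} = 679/18 ⇒ q_{Pike} = 42.4375.
Then q_{Mesa} = 166/3 − (1/3)·42.4375 = 41.1875.
P_{Pike} = 352 − 3·42.4375 − 2·41.1875 = 142.3125.

142.3125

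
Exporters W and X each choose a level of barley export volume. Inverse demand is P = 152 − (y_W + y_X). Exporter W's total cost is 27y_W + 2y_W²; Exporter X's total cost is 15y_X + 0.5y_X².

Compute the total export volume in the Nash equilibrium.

Exporter W's profit: π = y_W(152 − (y_W + y_X)) − 27y_W − 2y_W².
∂π/∂y_W = 125 − 6y_W − y_X = 0, so y_W = 125/6 − (1/6)y_X.
For X: ∂π/∂y_X = 137 − 3y_X − y_W = 0 ⇒ y_X = 137/3 − (1/3)y_W.
Plugging y_X into W's best response: y_W = 125/6 − (1/6)(137/3 − (1/3)y_W) ⇒ (17/18)y_W = 119/9, so y_W = 14.
Then y_X = 137/3 − (1/3)·14 = 41.
Total export volume: 14 + 41 = 55.

55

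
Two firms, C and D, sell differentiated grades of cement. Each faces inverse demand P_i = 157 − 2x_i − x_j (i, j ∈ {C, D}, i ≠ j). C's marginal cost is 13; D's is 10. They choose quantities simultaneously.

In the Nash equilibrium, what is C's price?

70.2

Firm C's profit: π = x_C(157 − 2x_C − x_D) − 13x_C.
∂π/∂x_C = 144 − 4x_C − x_D = 0 ⇒ x_C = 36 − 0.25x_D.
Similarly x_D = 36.75 − 0.25x_C.
Solving the two reaction functions simultaneously: (1 − (−0.25)(−0.25))x_C = 36 − 0.25·36.75, so 0.9375x_C = 26.8125 and x_C = 28.6.
Then x_D = 36.75 − 0.25·28.6 = 29.6.
P_C = 157 − 2·28.6 − 29.6 = 70.2.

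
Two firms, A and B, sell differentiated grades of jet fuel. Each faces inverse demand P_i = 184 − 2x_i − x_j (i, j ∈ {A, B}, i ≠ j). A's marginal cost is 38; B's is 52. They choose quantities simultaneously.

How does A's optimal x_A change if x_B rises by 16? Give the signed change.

-4

Firm A's profit: π = x_A(184 − 2x_A − x_B) − 38x_A.
∂π/∂x_A = 146 − 4x_A − x_B = 0 ⇒ x_A = 36.5 − 0.25x_B.
The reaction-function slope is −0.25, so a 16-unit rise in x_B moves x_A by −0.25 × 16 = −4. A's best response falls — the actions are strategic substitutes.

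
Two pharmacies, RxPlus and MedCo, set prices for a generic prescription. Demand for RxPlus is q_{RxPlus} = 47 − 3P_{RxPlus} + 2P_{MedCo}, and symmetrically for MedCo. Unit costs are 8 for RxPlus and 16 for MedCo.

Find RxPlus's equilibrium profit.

RxPlus's profit: π = (P_{RxPlus} − 8)(47 − 3P_{RxPlus} + 2P_{MedCo}).
∂π/∂P_{RxPlus} = 71 − 6P_{RxPlus} + 2P_{MedCo} = 0 ⇒ P_{RxPlus} = 71/6 + (1/3)P_{MedCo}.
Similarly P_{MedCo} = 95/6 + (1/3)P_{RxPlus}.
Substituting the second reaction function into the first: P_{RxPlus} = 71/6 + (1/3)(95/6 + (1/3)P_{RxPlus}), which gives (8/9)P_{RxPlus} = 154/9 ⇒ P_{RxPlus} = 19.25.
Then P_{MedCo} = 95/6 + (1/3)·19.25 = 22.25.
q_{RxPlus} = 47 − 3·19.25 + 2·22.25 = 33.75.
Profit = (19.25 − 8)·33.75 = 379.6875.

379.6875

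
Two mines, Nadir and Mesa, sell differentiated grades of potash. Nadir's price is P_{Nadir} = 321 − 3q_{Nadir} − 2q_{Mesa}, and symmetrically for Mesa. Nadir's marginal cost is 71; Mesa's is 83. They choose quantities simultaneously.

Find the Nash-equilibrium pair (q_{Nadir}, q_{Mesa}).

Mine Nadir's profit: π = q_{Nadir}(321 − 3q_{Nadir} − 2q_{Mesa}) − 71q_{Nadir}.
∂π/∂q_{Nadir} = 250 − 6q_{Nadir} − 2q_{Mesa} = 0 ⇒ q_{Nadir} = 125/3 − (1/3)q_{Mesa}.
Similarly q_{Mesa} = 119/3 − (1/3)q_{Nadir}.
Plugging q_{Mesa} into Nadir's best response: q_{Nadir} = 125/3 − (1/3)(119/3 − (1/3)q_{Nadir}) ⇒ (8/9)q_{Nadir} = 256/9, so q_{Nadir} = 32.
Then q_{Mesa} = 119/3 − (1/3)·32 = 29.

32, 29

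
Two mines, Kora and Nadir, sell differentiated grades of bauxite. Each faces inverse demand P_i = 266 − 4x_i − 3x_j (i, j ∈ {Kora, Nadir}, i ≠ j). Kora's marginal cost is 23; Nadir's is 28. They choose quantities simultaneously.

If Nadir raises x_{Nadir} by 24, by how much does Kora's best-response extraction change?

-9

Mine Kora's profit: π = x_{Kora}(266 − 4x_{Kora} − 3x_{Nadir}) − 23x_{Kora}.
∂π/∂x_{Kora} = 243 − 8x_{Kora} − 3x_{Nadir} = 0 ⇒ x_{Kora} = 30.375 − 0.375x_{Nadir}.
The reaction-function slope is −0.375, so a 24-unit rise in x_{Nadir} moves x_{Kora} by −0.375 × 24 = −9. Kora's best response falls — the actions are strategic substitutes.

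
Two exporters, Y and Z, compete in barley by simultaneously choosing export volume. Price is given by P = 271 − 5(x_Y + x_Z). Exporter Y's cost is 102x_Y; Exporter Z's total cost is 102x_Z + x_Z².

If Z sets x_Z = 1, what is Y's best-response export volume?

Exporter Y's profit: π = x_Y(271 − 5(x_Y + x_Z)) − 102x_Y.
∂π/∂x_Y = 169 − 10x_Y − 5x_Z = 0, so x_Y = 16.9 − 0.5x_Z.
At x_Z = 1: x_Y = 16.9 − 0.5·1 = 16.4.

16.4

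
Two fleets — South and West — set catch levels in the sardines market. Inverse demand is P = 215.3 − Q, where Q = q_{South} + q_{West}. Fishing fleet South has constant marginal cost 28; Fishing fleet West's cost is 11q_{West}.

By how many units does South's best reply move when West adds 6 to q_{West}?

-3

Fishing fleet South's profit: π = q_{South}(215.3 − (q_{South} + q_{West})) − 28q_{South}.
∂π/∂q_{South} = 187.3 − 2q_{South} − q_{West} = 0, so q_{South} = 93.65 − 0.5q_{West}.
The reaction-function slope is −0.5, so a 6-unit rise in q_{West} moves q_{South} by −0.5 × 6 = −3. South's best response falls — the actions are strategic substitutes.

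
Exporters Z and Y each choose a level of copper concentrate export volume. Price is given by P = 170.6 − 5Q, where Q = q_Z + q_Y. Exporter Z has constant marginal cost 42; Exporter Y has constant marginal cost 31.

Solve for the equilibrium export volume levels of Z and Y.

7.84, 10.04

Exporter Z's profit: π = q_Z(170.6 − 5(q_Z + q_Y)) − 42q_Z.
∂π/∂q_Z = 128.6 − 10q_Z − 5q_Y = 0, so q_Z = 12.86 − 0.5q_Y.
By the same steps for Y: q_Y = 13.96 − 0.5q_Z.
Plugging q_Y into Z's best response: q_Z = 12.86 − 0.5(13.96 − 0.5q_Z) ⇒ 0.75q_Z = 5.88, so q_Z = 7.84.
Then q_Y = 13.96 − 0.5·7.84 = 10.04.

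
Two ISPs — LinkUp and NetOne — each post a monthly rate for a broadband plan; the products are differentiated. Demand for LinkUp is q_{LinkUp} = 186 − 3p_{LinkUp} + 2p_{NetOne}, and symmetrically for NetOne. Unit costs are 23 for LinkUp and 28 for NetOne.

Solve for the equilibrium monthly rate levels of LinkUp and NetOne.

64.6875, 66.5625

LinkUp's profit: π = (p_{LinkUp} − 23)(186 − 3p_{LinkUp} + 2p_{NetOne}).
∂π/∂p_{LinkUp} = 255 − 6p_{LinkUp} + 2p_{NetOne} = 0 ⇒ p_{LinkUp} = 42.5 + (1/3)p_{NetOne}.
Similarly p_{NetOne} = 45 + (1/3)p_{LinkUp}.
Plugging p_{NetOne} into LinkUp's best response: p_{LinkUp} = 42.5 + (1/3)(45 + (1/3)p_{LinkUp}) ⇒ (8/9)p_{LinkUp} = 57.5, so p_{LinkUp} = 64.6875.
Then p_{NetOne} = 45 + (1/3)·64.6875 = 66.5625.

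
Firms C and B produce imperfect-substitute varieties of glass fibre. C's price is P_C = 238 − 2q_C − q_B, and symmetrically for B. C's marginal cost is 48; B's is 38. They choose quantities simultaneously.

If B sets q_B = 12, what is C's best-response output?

Firm C's profit: π = q_C(238 − 2q_C − q_B) − 48q_C.
∂π/∂q_C = 190 − 4q_C − q_B = 0 ⇒ q_C = 47.5 − 0.25q_B.
At q_B = 12: q_C = 47.5 − 0.25·12 = 44.5.

44.5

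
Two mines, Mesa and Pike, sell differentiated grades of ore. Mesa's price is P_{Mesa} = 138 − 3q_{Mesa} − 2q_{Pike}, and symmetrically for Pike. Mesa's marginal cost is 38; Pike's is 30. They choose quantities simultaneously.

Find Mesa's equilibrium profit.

Mine Mesa's profit: π = q_{Mesa}(138 − 3q_{Mesa} − 2q_{Pike}) − 38q_{Mesa}.
∂π/∂q_{Mesa} = 100 − 6q_{Mesa} − 2q_{Pike} = 0 ⇒ q_{Mesa} = 50/3 − (1/3)q_{Pike}.
Similarly q_{Pike} = 18 − (1/3)q_{Mesa}.
Substituting the second reaction function into the first: q_{Mesa} = 50/3 − (1/3)(18 − (1/3)q_{Mesa}), which gives (8/9)q_{Mesa} = 32/3 ⇒ q_{Mesa} = 12.
Then q_{Pike} = 18 − (1/3)·12 = 14.
P_{Mesa} = 138 − 3·12 − 2·14 = 74.
Profit = (74 − 38)·12 = 432.

432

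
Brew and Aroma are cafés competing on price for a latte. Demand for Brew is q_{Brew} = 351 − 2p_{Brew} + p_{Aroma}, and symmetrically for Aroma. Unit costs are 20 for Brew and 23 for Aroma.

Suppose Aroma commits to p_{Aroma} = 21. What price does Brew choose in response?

103

Brew's profit: π = (p_{Brew} − 20)(351 − 2p_{Brew} + p_{Aroma}).
∂π/∂p_{Brew} = 391 − 4p_{Brew} + p_{Aroma} = 0 ⇒ p_{Brew} = 97.75 + 0.25p_{Aroma}.
At p_{Aroma} = 21: p_{Brew} = 97.75 + 0.25·21 = 103.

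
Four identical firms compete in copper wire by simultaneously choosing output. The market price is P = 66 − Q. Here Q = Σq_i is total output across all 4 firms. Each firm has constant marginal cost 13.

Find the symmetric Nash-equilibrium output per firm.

10.6

A representative firm's profit is π_i = q_i(66 − Q) − 13q_i, with Q = q_i + Σ_{j≠i} q_j.
First-order condition: 53 − 2q_i − Σ_{j≠i} q_j = 0.
Imposing symmetry (q_j = q for all j) turns Σ_{j≠i} q_j into 3q, so 53 = 5q and q = 10.6.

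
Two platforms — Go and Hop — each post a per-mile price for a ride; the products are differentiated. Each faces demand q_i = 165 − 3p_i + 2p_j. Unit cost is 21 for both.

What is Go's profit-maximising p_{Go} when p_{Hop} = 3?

39

Go's profit: π = (p_{Go} − 21)(165 − 3p_{Go} + 2p_{Hop}).
∂π/∂p_{Go} = 228 − 6p_{Go} + 2p_{Hop} = 0 ⇒ p_{Go} = 38 + (1/3)p_{Hop}.
At p_{Hop} = 3: p_{Go} = 38 + (1/3)·3 = 39.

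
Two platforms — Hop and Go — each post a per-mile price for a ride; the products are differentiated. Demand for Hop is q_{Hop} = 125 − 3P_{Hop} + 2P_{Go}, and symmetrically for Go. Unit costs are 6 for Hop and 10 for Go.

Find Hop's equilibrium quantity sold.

Hop's profit: π = (P_{Hop} − 6)(125 − 3P_{Hop} + 2P_{Go}).
∂π/∂P_{Hop} = 143 − 6P_{Hop} + 2P_{Go} = 0 ⇒ P_{Hop} = 143/6 + (1/3)P_{Go}.
Similarly P_{Go} = 155/6 + (1/3)P_{Hop}.
Plugging P_{Go} into Hop's best response: P_{Hop} = 143/6 + (1/3)(155/6 + (1/3)P_{Hop}) ⇒ (8/9)P_{Hop} = 292/9, so P_{Hop} = 36.5.
Then P_{Go} = 155/6 + (1/3)·36.5 = 38.
q_{Hop} = 125 − 3·36.5 + 2·38 = 91.5.

91.5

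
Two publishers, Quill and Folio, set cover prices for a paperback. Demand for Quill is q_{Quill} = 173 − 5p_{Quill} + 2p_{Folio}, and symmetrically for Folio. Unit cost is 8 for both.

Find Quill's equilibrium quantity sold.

93.125

Quill's profit: π = (p_{Quill} − 8)(173 − 5p_{Quill} + 2p_{Folio}).
∂π/∂p_{Quill} = 213 − 10p_{Quill} + 2p_{Folio} = 0 ⇒ p_{Quill} = 21.3 + 0.2p_{Folio}.
By symmetry p_{Folio} = p_{Quill}; substituting into the reaction function, 0.8p_{Quill} = 21.3 and p_{Quill} = 26.625.
q_{Quill} = 173 − 5·26.625 + 2·26.625 = 93.125.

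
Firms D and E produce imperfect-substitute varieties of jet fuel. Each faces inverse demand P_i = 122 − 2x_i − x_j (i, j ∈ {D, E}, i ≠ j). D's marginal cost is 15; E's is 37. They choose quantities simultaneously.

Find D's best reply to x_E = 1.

26.5

Firm D's profit: π = x_D(122 − 2x_D − x_E) − 15x_D.
∂π/∂x_D = 107 − 4x_D − x_E = 0 ⇒ x_D = 26.75 − 0.25x_E.
At x_E = 1: x_D = 26.75 − 0.25·1 = 26.5.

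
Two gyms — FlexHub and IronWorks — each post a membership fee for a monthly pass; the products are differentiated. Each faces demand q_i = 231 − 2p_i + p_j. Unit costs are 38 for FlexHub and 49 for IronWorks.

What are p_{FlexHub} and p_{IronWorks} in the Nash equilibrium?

FlexHub's profit: π = (p_{FlexHub} − 38)(231 − 2p_{FlexHub} + p_{IronWorks}).
∂π/∂p_{FlexHub} = 307 − 4p_{FlexHub} + p_{IronWorks} = 0 ⇒ p_{FlexHub} = 76.75 + 0.25p_{IronWorks}.
Similarly p_{IronWorks} = 82.25 + 0.25p_{FlexHub}.
Substituting the second reaction function into the first: p_{FlexHub} = 76.75 + 0.25(82.25 + 0.25p_{FlexHub}), which gives 0.9375p_{FlexHub} = 97.3125 ⇒ p_{FlexHub} = 103.8.
Then p_{IronWorks} = 82.25 + 0.25·103.8 = 108.2.

103.8, 108.2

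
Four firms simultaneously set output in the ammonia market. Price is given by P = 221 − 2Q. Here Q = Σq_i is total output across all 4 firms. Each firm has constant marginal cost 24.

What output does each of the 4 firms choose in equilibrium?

19.7

A representative firm's profit is π_i = q_i(221 − 2Q) − 24q_i, with Q = q_i + Σ_{j≠i} q_j.
First-order condition: 197 − 4q_i − 2Σ_{j≠i} q_j = 0.
In a symmetric equilibrium every firm chooses the same q, so Σ_{j≠i} q_j = 3q. The condition becomes 197 − 10q = 0, giving q = 197/10 = 19.7.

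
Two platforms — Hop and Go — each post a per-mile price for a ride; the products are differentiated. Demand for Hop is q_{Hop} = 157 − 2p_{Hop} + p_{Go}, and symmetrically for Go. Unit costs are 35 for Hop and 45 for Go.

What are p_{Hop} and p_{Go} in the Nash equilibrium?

Hop's profit: π = (p_{Hop} − 35)(157 − 2p_{Hop} + p_{Go}).
∂π/∂p_{Hop} = 227 − 4p_{Hop} + p_{Go} = 0 ⇒ p_{Hop} = 56.75 + 0.25p_{Go}.
Similarly p_{Go} = 61.75 + 0.25p_{Hop}.
Solving the two reaction functions simultaneously: (1 − (0.25)(0.25))p_{Hop} = 56.75 + 0.25·61.75, so 0.9375p_{Hop} = 72.1875 and p_{Hop} = 77.
Then p_{Go} = 61.75 + 0.25·77 = 81.

77, 81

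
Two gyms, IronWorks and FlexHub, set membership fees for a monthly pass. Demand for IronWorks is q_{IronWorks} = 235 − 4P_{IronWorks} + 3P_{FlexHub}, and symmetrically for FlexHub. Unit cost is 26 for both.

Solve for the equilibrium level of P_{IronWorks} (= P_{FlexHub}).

67.8

IronWorks's profit: π = (P_{IronWorks} − 26)(235 − 4P_{IronWorks} + 3P_{FlexHub}).
∂π/∂P_{IronWorks} = 339 − 8P_{IronWorks} + 3P_{FlexHub} = 0 ⇒ P_{IronWorks} = 42.375 + 0.375P_{FlexHub}.
Setting P_{IronWorks} = P_{FlexHub} in the reaction function: P_{IronWorks} = 42.375 + 0.375P_{IronWorks}, so P_{IronWorks} = 42.375 / 0.625 = 67.8.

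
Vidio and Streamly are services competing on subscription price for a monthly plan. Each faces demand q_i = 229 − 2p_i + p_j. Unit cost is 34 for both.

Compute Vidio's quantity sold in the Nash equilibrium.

130

Vidio's profit: π = (p_{Vidio} − 34)(229 − 2p_{Vidio} + p_{Streamly}).
∂π/∂p_{Vidio} = 297 − 4p_{Vidio} + p_{Streamly} = 0 ⇒ p_{Vidio} = 74.25 + 0.25p_{Streamly}.
By symmetry p_{Streamly} = p_{Vidio}; substituting into the reaction function, 0.75p_{Vidio} = 74.25 and p_{Vidio} = 99.
q_{Vidio} = 229 − 2·99 + 99 = 130.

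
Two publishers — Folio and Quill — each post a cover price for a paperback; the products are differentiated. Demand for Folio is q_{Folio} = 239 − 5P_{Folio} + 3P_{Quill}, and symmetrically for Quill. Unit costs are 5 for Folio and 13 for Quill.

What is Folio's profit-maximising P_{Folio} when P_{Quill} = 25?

33.9

Folio's profit: π = (P_{Folio} − 5)(239 − 5P_{Folio} + 3P_{Quill}).
∂π/∂P_{Folio} = 264 − 10P_{Folio} + 3P_{Quill} = 0 ⇒ P_{Folio} = 26.4 + 0.3P_{Quill}.
At P_{Quill} = 25: P_{Folio} = 26.4 + 0.3·25 = 33.9.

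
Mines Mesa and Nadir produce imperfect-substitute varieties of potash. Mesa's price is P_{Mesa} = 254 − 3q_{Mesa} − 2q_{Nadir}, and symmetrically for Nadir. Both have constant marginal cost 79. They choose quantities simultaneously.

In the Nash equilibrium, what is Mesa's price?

144.625

Mine Mesa's profit: π = q_{Mesa}(254 − 3q_{Mesa} − 2q_{Nadir}) − 79q_{Mesa}.
∂π/∂q_{Mesa} = 175 − 6q_{Mesa} − 2q_{Nadir} = 0 ⇒ q_{Mesa} = 175/6 − (1/3)q_{Nadir}.
Setting q_{Mesa} = q_{Nadir} in the reaction function: q_{Mesa} = 175/6 − (1/3)q_{Mesa}, so q_{Mesa} = (175/6) / (4/3) = 21.875.
P_{Mesa} = 254 − 3·21.875 − 2·21.875 = 144.625.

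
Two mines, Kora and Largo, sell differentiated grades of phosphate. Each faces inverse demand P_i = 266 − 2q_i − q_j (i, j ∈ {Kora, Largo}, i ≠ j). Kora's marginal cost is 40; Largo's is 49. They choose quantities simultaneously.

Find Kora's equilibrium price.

Mine Kora's profit: π = q_{Kora}(266 − 2q_{Kora} − q_{Largo}) − 40q_{Kora}.
∂π/∂q_{Kora} = 226 − 4q_{Kora} − q_{Largo} = 0 ⇒ q_{Kora} = 56.5 − 0.25q_{Largo}.
Similarly q_{Largo} = 54.25 − 0.25q_{Kora}.
Solving the two reaction functions simultaneously: (1 − (−0.25)(−0.25))q_{Kora} = 56.5 − 0.25·54.25, so 0.9375q_{Kora} = 42.9375 and q_{Kora} = 45.8.
Then q_{Largo} = 54.25 − 0.25·45.8 = 42.8.
P_{Kora} = 266 − 2·45.8 − 42.8 = 131.6.

131.6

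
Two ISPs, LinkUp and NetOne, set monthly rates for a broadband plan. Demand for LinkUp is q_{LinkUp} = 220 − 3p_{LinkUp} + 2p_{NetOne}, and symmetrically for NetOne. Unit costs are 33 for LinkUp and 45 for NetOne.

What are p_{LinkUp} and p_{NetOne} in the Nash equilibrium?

82, 86.5

LinkUp's profit: π = (p_{LinkUp} − 33)(220 − 3p_{LinkUp} + 2p_{NetOne}).
∂π/∂p_{LinkUp} = 319 − 6p_{LinkUp} + 2p_{NetOne} = 0 ⇒ p_{LinkUp} = 319/6 + (1/3)p_{NetOne}.
Similarly p_{NetOne} = 355/6 + (1/3)p_{LinkUp}.
Plugging p_{NetOne} into LinkUp's best response: p_{LinkUp} = 319/6 + (1/3)(355/6 + (1/3)p_{LinkUp}) ⇒ (8/9)p_{LinkUp} = 656/9, so p_{LinkUp} = 82.
Then p_{NetOne} = 355/6 + (1/3)·82 = 86.5.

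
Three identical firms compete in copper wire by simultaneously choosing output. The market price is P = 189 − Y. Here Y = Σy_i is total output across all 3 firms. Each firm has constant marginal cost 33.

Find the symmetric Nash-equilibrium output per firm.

A representative firm's profit is π_i = y_i(189 − Y) − 33y_i, with Y = y_i + Σ_{j≠i} y_j.
First-order condition: 156 − 2y_i − Σ_{j≠i} y_j = 0.
In a symmetric equilibrium every firm chooses the same y, so Σ_{j≠i} y_j = 2y. The condition becomes 156 − 4y = 0, giving y = 156/4 = 39.

39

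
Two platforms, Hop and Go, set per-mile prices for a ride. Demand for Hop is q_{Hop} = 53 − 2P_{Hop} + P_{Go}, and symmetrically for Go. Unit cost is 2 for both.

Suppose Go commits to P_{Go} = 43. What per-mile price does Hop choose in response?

Hop's profit: π = (P_{Hop} − 2)(53 − 2P_{Hop} + P_{Go}).
∂π/∂P_{Hop} = 57 − 4P_{Hop} + P_{Go} = 0 ⇒ P_{Hop} = 14.25 + 0.25P_{Go}.
At P_{Go} = 43: P_{Hop} = 14.25 + 0.25·43 = 25.

25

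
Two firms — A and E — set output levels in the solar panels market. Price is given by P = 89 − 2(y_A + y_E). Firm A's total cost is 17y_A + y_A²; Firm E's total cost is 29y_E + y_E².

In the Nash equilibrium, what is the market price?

Firm A's profit: π = y_A(89 − 2(y_A + y_E)) − 17y_A − y_A².
∂π/∂y_A = 72 − 6y_A − 2y_E = 0, so y_A = 12 − (1/3)y_E.
By the same steps for E: y_E = 10 − (1/3)y_A.
Solving the two reaction functions simultaneously: (1 − (−1/3)(−1/3))y_A = 12 − (1/3)·10, so (8/9)y_A = 26/3 and y_A = 9.75.
Then y_E = 10 − (1/3)·9.75 = 6.75.
Equilibrium price: P = 89 − 2·16.5 = 56.

56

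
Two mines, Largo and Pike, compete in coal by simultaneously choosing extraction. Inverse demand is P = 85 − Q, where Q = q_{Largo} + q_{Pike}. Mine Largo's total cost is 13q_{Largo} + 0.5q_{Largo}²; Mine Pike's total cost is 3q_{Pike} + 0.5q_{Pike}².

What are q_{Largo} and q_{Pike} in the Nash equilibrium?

16.75, 21.75

Mine Largo's profit: π = q_{Largo}(85 − (q_{Largo} + q_{Pike})) − 13q_{Largo} − 0.5q_{Largo}².
∂π/∂q_{Largo} = 72 − 3q_{Largo} − q_{Pike} = 0, so q_{Largo} = 24 − (1/3)q_{Pike}.
By the same steps for Pike: q_{Pike} = 82/3 − (1/3)q_{Largo}.
Plugging q_{Pike} into Largo's best response: q_{Largo} = 24 − (1/3)(82/3 − (1/3)q_{Largo}) ⇒ (8/9)q_{Largo} = 134/9, so q_{Largo} = 16.75.
Then q_{Pike} = 82/3 − (1/3)·16.75 = 21.75.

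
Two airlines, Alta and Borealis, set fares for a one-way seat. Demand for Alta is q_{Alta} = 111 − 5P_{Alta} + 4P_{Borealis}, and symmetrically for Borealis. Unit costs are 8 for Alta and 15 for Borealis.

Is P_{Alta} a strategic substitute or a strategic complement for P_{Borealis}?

Alta's profit: π = (P_{Alta} − 8)(111 − 5P_{Alta} + 4P_{Borealis}).
∂π/∂P_{Alta} = 151 − 10P_{Alta} + 4P_{Borealis} = 0 ⇒ P_{Alta} = 15.1 + 0.4P_{Borealis}.
The best-response slope dP_{Alta}/dP_{Borealis} = 0.4 > 0: the reaction function is upward-sloping, so the choices are strategic complements.

strategic complements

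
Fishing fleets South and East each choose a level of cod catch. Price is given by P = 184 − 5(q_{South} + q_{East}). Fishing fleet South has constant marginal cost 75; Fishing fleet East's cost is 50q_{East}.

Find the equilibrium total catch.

16.2

Fishing fleet South's profit: π = q_{South}(184 − 5(q_{South} + q_{East})) − 75q_{South}.
∂π/∂q_{South} = 109 − 10q_{South} − 5q_{East} = 0, so q_{South} = 10.9 − 0.5q_{East}.
By the same steps for East: q_{East} = 13.4 − 0.5q_{South}.
Substituting the second reaction function into the first: q_{South} = 10.9 − 0.5(13.4 − 0.5q_{South}), which gives 0.75q_{South} = 4.2 ⇒ q_{South} = 5.6.
Then q_{East} = 13.4 − 0.5·5.6 = 10.6.
Total catch: 5.6 + 10.6 = 16.2.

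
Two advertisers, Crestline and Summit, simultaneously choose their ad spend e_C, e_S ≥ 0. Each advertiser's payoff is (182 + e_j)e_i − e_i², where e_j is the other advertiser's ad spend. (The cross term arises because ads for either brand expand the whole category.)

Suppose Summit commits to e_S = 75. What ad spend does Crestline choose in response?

Crestline's payoff is (182 + e_S)e_C − e_C².
∂π/∂e_C = 182 + e_S − 2e_C = 0, so e_C = 91 + 0.5e_S.
At e_S = 75: e_C = 91 + 0.5·75 = 128.5.

128.5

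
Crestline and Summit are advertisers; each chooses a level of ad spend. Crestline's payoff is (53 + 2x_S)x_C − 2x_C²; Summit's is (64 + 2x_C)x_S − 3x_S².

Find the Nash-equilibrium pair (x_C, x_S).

22.3, 18.1

Expanding Crestline's payoff: 53x_C + 2x_Sx_C − 2x_C².
∂π/∂x_C = 53 + 2x_S − 4x_C = 0, so x_C = 13.25 + 0.5x_S.
Likewise for Summit: x_S = 32/3 + (1/3)x_C.
Substituting the second reaction function into the first: x_C = 13.25 + 0.5(32/3 + (1/3)x_C), which gives (5/6)x_C = 223/12 ⇒ x_C = 22.3.
Then x_S = 32/3 + (1/3)·22.3 = 18.1.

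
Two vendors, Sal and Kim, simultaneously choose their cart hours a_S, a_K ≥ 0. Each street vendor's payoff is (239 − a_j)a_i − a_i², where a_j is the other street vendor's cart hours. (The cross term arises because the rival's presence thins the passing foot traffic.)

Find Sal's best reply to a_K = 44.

Sal's payoff is (239 − a_K)a_S − a_S².
∂π/∂a_S = 239 − a_K − 2a_S = 0, so a_S = 119.5 − 0.5a_K.
At a_K = 44: a_S = 119.5 − 0.5·44 = 97.5.

97.5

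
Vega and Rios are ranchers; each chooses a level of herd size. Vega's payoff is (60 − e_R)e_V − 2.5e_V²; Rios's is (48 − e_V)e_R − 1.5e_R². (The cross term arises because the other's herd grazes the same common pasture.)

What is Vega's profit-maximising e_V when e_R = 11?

Expanding Vega's payoff: 60e_V − e_Re_V − 2.5e_V².
∂π/∂e_V = 60 − e_R − 5e_V = 0, so e_V = 12 − 0.2e_R.
At e_R = 11: e_V = 12 − 0.2·11 = 9.8.

9.8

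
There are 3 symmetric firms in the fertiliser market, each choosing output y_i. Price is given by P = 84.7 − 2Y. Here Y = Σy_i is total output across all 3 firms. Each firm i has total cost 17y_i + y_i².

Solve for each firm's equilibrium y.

A representative firm's profit is π_i = y_i(84.7 − 2Y) − 17y_i − y_i², with Y = y_i + Σ_{j≠i} y_j.
First-order condition: 67.7 − 6y_i − 2Σ_{j≠i} y_j = 0.
With identical firms, set every y_j = y: then 67.7 − 6y − 4y = 0, i.e. y = 67.7/10 = 6.77.

6.77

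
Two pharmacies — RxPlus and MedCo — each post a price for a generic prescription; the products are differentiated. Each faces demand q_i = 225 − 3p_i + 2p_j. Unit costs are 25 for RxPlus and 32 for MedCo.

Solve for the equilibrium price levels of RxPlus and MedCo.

76.3125, 78.9375

RxPlus's profit: π = (p_{RxPlus} − 25)(225 − 3p_{RxPlus} + 2p_{MedCo}).
∂π/∂p_{RxPlus} = 300 − 6p_{RxPlus} + 2p_{MedCo} = 0 ⇒ p_{RxPlus} = 50 + (1/3)p_{MedCo}.
Similarly p_{MedCo} = 53.5 + (1/3)p_{RxPlus}.
Substituting the second reaction function into the first: p_{RxPlus} = 50 + (1/3)(53.5 + (1/3)p_{RxPlus}), which gives (8/9)p_{RxPlus} = 407/6 ⇒ p_{RxPlus} = 76.3125.
Then p_{MedCo} = 53.5 + (1/3)·76.3125 = 78.9375.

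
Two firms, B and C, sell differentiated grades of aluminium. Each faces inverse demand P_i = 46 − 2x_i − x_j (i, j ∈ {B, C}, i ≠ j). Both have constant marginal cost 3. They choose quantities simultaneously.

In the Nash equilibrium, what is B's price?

Firm B's profit: π = x_B(46 − 2x_B − x_C) − 3x_B.
∂π/∂x_B = 43 − 4x_B − x_C = 0 ⇒ x_B = 10.75 − 0.25x_C.
By symmetry x_C = x_B; substituting into the reaction function, 1.25x_B = 10.75 and x_B = 8.6.
P_B = 46 − 2·8.6 − 8.6 = 20.2.

20.2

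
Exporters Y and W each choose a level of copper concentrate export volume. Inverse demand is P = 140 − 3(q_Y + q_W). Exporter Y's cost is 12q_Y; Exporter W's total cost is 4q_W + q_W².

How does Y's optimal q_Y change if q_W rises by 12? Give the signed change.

Exporter Y's profit: π = q_Y(140 − 3(q_Y + q_W)) − 12q_Y.
∂π/∂q_Y = 128 − 6q_Y − 3q_W = 0, so q_Y = 64/3 − 0.5q_W.
The reaction-function slope is −0.5, so a 12-unit rise in q_W moves q_Y by −0.5 × 12 = −6. Y's best response falls — the actions are strategic substitutes.

-6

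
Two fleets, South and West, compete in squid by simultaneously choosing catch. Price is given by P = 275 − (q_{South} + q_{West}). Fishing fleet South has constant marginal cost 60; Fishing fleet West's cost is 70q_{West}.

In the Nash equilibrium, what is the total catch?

Fishing fleet South's profit: π = q_{South}(275 − (q_{South} + q_{West})) − 60q_{South}.
∂π/∂q_{South} = 215 − 2q_{South} − q_{West} = 0, so q_{South} = 107.5 − 0.5q_{West}.
By the same steps for West: q_{West} = 102.5 − 0.5q_{South}.
Solving the two reaction functions simultaneously: (1 − (−0.5)(−0.5))q_{South} = 107.5 − 0.5·102.5, so 0.75q_{South} = 56.25 and q_{South} = 75.
Then q_{West} = 102.5 − 0.5·75 = 65.
Total catch: 75 + 65 = 140.

140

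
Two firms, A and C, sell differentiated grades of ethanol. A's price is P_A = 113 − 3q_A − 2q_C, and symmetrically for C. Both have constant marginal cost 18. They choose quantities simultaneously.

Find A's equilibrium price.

53.625

Firm A's profit: π = q_A(113 − 3q_A − 2q_C) − 18q_A.
∂π/∂q_A = 95 − 6q_A − 2q_C = 0 ⇒ q_A = 95/6 − (1/3)q_C.
The game is symmetric, so in equilibrium q_C = q_A: the reaction function gives (4/3)q_A = 95/6, hence q_A = 11.875.
P_A = 113 − 3·11.875 − 2·11.875 = 53.625.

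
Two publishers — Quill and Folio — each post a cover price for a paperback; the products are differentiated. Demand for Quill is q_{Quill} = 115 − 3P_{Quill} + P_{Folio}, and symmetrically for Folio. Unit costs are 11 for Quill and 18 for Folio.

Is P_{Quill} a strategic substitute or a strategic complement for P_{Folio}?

Quill's profit: π = (P_{Quill} − 11)(115 − 3P_{Quill} + P_{Folio}).
∂π/∂P_{Quill} = 148 − 6P_{Quill} + P_{Folio} = 0 ⇒ P_{Quill} = 74/3 + (1/6)P_{Folio}.
The best-response slope dP_{Quill}/dP_{Folio} = 1/6 > 0: the reaction function is upward-sloping, so the choices are strategic complements.

strategic complements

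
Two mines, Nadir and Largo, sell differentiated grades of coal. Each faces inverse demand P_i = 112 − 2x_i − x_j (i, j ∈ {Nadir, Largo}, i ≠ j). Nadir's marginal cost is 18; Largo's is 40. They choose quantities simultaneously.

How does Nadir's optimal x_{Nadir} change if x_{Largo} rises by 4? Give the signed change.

Mine Nadir's profit: π = x_{Nadir}(112 − 2x_{Nadir} − x_{Largo}) − 18x_{Nadir}.
∂π/∂x_{Nadir} = 94 − 4x_{Nadir} − x_{Largo} = 0 ⇒ x_{Nadir} = 23.5 − 0.25x_{Largo}.
The reaction-function slope is −0.25, so a 4-unit rise in x_{Largo} moves x_{Nadir} by −0.25 × 4 = −1. Nadir's best response falls — the actions are strategic substitutes.

-1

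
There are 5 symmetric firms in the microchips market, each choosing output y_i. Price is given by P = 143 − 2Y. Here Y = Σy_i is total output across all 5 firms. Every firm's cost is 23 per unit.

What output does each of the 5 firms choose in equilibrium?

10

A representative firm's profit is π_i = y_i(143 − 2Y) − 23y_i, with Y = y_i + Σ_{j≠i} y_j.
First-order condition: 120 − 4y_i − 2Σ_{j≠i} y_j = 0.
Imposing symmetry (y_j = y for all j) turns Σ_{j≠i} y_j into 4y, so 120 = 12y and y = 10.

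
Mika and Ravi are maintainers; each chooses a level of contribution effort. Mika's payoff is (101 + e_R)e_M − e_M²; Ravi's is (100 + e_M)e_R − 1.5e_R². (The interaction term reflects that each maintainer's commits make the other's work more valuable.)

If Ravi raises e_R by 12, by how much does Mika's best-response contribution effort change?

Expanding Mika's payoff: 101e_M + e_Re_M − e_M².
∂π/∂e_M = 101 + e_R − 2e_M = 0, so e_M = 50.5 + 0.5e_R.
The reaction-function slope is 0.5, so a 12-unit rise in e_R moves e_M by 0.5 × 12 = 6. Mika's best response rises — the actions are strategic complements.

6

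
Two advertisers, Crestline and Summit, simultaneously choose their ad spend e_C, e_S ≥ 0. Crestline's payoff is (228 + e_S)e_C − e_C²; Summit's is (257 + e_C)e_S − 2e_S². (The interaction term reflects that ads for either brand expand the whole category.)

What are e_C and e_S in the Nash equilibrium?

167, 106

Expanding Crestline's payoff: 228e_C + e_Se_C − e_C².
∂π/∂e_C = 228 + e_S − 2e_C = 0, so e_C = 114 + 0.5e_S.
Likewise for Summit: e_S = 64.25 + 0.25e_C.
Substituting the second reaction function into the first: e_C = 114 + 0.5(64.25 + 0.25e_C), which gives 0.875e_C = 146.125 ⇒ e_C = 167.
Then e_S = 64.25 + 0.25·167 = 106.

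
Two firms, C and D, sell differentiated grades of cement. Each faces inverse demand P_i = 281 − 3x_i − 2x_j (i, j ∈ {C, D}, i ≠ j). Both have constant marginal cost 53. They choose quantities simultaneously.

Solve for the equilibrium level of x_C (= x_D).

Firm C's profit: π = x_C(281 − 3x_C − 2x_D) − 53x_C.
∂π/∂x_C = 228 − 6x_C − 2x_D = 0 ⇒ x_C = 38 − (1/3)x_D.
By symmetry x_D = x_C; substituting into the reaction function, (4/3)x_C = 38 and x_C = 28.5.

28.5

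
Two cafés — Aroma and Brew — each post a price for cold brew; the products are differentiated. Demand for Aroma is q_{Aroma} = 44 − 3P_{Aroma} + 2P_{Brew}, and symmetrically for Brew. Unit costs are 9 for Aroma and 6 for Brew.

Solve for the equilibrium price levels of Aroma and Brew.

Aroma's profit: π = (P_{Aroma} − 9)(44 − 3P_{Aroma} + 2P_{Brew}).
∂π/∂P_{Aroma} = 71 − 6P_{Aroma} + 2P_{Brew} = 0 ⇒ P_{Aroma} = 71/6 + (1/3)P_{Brew}.
Similarly P_{Brew} = 31/3 + (1/3)P_{Aroma}.
Substituting the second reaction function into the first: P_{Aroma} = 71/6 + (1/3)(31/3 + (1/3)P_{Aroma}), which gives (8/9)P_{Aroma} = 275/18 ⇒ P_{Aroma} = 17.1875.
Then P_{Brew} = 31/3 + (1/3)·17.1875 = 16.0625.

17.1875, 16.0625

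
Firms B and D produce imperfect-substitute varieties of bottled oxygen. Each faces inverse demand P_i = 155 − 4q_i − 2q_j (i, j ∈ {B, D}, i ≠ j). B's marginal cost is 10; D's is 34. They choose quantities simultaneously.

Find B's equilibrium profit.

Firm B's profit: π = q_B(155 − 4q_B − 2q_D) − 10q_B.
∂π/∂q_B = 145 − 8q_B − 2q_D = 0 ⇒ q_B = 18.125 − 0.25q_D.
Similarly q_D = 15.125 − 0.25q_B.
Plugging q_D into B's best response: q_B = 18.125 − 0.25(15.125 − 0.25q_B) ⇒ 0.9375q_B = 459/32, so q_B = 15.3.
Then q_D = 15.125 − 0.25·15.3 = 11.3.
P_B = 155 − 4·15.3 − 2·11.3 = 71.2.
Profit = (71.2 − 10)·15.3 = 936.36.

936.36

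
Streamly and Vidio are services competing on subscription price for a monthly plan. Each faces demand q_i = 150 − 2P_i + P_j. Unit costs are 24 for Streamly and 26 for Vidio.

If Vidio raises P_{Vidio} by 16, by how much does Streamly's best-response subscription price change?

4

Streamly's profit: π = (P_{Streamly} − 24)(150 − 2P_{Streamly} + P_{Vidio}).
∂π/∂P_{Streamly} = 198 − 4P_{Streamly} + P_{Vidio} = 0 ⇒ P_{Streamly} = 49.5 + 0.25P_{Vidio}.
The reaction-function slope is 0.25, so a 16-unit rise in P_{Vidio} moves P_{Streamly} by 0.25 × 16 = 4. Streamly's best response rises — the actions are strategic complements.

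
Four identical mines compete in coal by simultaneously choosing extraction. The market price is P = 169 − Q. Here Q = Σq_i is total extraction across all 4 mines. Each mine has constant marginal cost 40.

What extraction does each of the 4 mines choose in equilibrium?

25.8

A representative mine's profit is π_i = q_i(169 − Q) − 40q_i, with Q = q_i + Σ_{j≠i} q_j.
First-order condition: 129 − 2q_i − Σ_{j≠i} q_j = 0.
With identical mines, set every q_j = q: then 129 − 2q − 3q = 0, i.e. q = 129/5 = 25.8.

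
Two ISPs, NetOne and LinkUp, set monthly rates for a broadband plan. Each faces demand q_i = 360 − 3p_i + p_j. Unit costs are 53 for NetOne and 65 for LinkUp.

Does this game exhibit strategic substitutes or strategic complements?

NetOne's profit: π = (p_{NetOne} − 53)(360 − 3p_{NetOne} + p_{LinkUp}).
∂π/∂p_{NetOne} = 519 − 6p_{NetOne} + p_{LinkUp} = 0 ⇒ p_{NetOne} = 86.5 + (1/6)p_{LinkUp}.
The best-response slope dp_{NetOne}/dp_{LinkUp} = 1/6 > 0: the reaction function is upward-sloping, so the choices are strategic complements.

strategic complements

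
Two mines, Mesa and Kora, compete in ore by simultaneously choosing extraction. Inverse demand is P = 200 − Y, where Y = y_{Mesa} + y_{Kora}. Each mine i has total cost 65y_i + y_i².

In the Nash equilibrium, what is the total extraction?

Mine Mesa's profit: π = y_{Mesa}(200 − (y_{Mesa} + y_{Kora})) − 65y_{Mesa} − y_{Mesa}².
∂π/∂y_{Mesa} = 135 − 4y_{Mesa} − y_{Kora} = 0, so y_{Mesa} = 33.75 − 0.25y_{Kora}.
By symmetry y_{Kora} = y_{Mesa}; substituting into the reaction function, 1.25y_{Mesa} = 33.75 and y_{Mesa} = 27.
Total extraction: 27 + 27 = 54.

54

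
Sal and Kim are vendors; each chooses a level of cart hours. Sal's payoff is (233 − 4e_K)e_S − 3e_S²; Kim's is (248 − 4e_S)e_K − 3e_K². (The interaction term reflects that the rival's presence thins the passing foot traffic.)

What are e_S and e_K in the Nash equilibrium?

Expanding Sal's payoff: 233e_S − 4e_Ke_S − 3e_S².
∂π/∂e_S = 233 − 4e_K − 6e_S = 0, so e_S = 233/6 − (2/3)e_K.
Likewise for Kim: e_K = 124/3 − (2/3)e_S.
Substituting the second reaction function into the first: e_S = 233/6 − (2/3)(124/3 − (2/3)e_S), which gives (5/9)e_S = 203/18 ⇒ e_S = 20.3.
Then e_K = 124/3 − (2/3)·20.3 = 27.8.

20.3, 27.8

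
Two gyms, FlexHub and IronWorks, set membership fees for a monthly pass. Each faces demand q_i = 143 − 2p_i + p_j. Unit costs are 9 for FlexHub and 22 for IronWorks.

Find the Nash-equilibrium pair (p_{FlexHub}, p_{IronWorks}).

55.4, 60.6

FlexHub's profit: π = (p_{FlexHub} − 9)(143 − 2p_{FlexHub} + p_{IronWorks}).
∂π/∂p_{FlexHub} = 161 − 4p_{FlexHub} + p_{IronWorks} = 0 ⇒ p_{FlexHub} = 40.25 + 0.25p_{IronWorks}.
Similarly p_{IronWorks} = 46.75 + 0.25p_{FlexHub}.
Solving the two reaction functions simultaneously: (1 − (0.25)(0.25))p_{FlexHub} = 40.25 + 0.25·46.75, so 0.9375p_{FlexHub} = 51.9375 and p_{FlexHub} = 55.4.
Then p_{IronWorks} = 46.75 + 0.25·55.4 = 60.6.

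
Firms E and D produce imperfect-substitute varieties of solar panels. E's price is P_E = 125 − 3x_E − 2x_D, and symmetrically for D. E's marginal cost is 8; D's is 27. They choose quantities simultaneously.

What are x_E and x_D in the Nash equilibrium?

15.8125, 11.0625

Firm E's profit: π = x_E(125 − 3x_E − 2x_D) − 8x_E.
∂π/∂x_E = 117 − 6x_E − 2x_D = 0 ⇒ x_E = 19.5 − (1/3)x_D.
Similarly x_D = 49/3 − (1/3)x_E.
Solving the two reaction functions simultaneously: (1 − (−1/3)(−1/3))x_E = 19.5 − (1/3)·(49/3), so (8/9)x_E = 253/18 and x_E = 15.8125.
Then x_D = 49/3 − (1/3)·15.8125 = 11.0625.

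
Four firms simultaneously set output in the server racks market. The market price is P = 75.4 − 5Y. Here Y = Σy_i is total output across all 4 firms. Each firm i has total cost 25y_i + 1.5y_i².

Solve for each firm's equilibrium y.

1.8

A representative firm's profit is π_i = y_i(75.4 − 5Y) − 25y_i − 1.5y_i², with Y = y_i + Σ_{j≠i} y_j.
First-order condition: 50.4 − 13y_i − 5Σ_{j≠i} y_j = 0.
Imposing symmetry (y_j = y for all j) turns Σ_{j≠i} y_j into 3y, so 50.4 = 28y and y = 1.8.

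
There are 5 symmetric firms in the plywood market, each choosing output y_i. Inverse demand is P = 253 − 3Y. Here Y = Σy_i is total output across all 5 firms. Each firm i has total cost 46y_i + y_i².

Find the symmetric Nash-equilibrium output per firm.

A representative firm's profit is π_i = y_i(253 − 3Y) − 46y_i − y_i², with Y = y_i + Σ_{j≠i} y_j.
First-order condition: 207 − 8y_i − 3Σ_{j≠i} y_j = 0.
Imposing symmetry (y_j = y for all j) turns Σ_{j≠i} y_j into 4y, so 207 = 20y and y = 10.35.

10.35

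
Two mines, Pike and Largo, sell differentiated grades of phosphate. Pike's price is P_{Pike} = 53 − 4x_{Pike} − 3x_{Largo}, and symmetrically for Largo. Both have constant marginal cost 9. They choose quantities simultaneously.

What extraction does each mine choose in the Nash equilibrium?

Mine Pike's profit: π = x_{Pike}(53 − 4x_{Pike} − 3x_{Largo}) − 9x_{Pike}.
∂π/∂x_{Pike} = 44 − 8x_{Pike} − 3x_{Largo} = 0 ⇒ x_{Pike} = 5.5 − 0.375x_{Largo}.
Setting x_{Pike} = x_{Largo} in the reaction function: x_{Pike} = 5.5 − 0.375x_{Pike}, so x_{Pike} = 5.5 / 1.375 = 4.

4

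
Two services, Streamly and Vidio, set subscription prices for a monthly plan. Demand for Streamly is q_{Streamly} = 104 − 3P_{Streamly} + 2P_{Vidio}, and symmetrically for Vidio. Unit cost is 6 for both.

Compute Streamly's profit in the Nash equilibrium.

1800.75

Streamly's profit: π = (P_{Streamly} − 6)(104 − 3P_{Streamly} + 2P_{Vidio}).
∂π/∂P_{Streamly} = 122 − 6P_{Streamly} + 2P_{Vidio} = 0 ⇒ P_{Streamly} = 61/3 + (1/3)P_{Vidio}.
By symmetry P_{Vidio} = P_{Streamly}; substituting into the reaction function, (2/3)P_{Streamly} = 61/3 and P_{Streamly} = 30.5.
q_{Streamly} = 104 − 3·30.5 + 2·30.5 = 73.5.
Profit = (30.5 − 6)·73.5 = 1800.75.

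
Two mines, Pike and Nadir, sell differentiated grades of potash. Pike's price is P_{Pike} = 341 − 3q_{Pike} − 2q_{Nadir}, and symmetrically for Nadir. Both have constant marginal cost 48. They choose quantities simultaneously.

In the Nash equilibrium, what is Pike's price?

157.875

Mine Pike's profit: π = q_{Pike}(341 − 3q_{Pike} − 2q_{Nadir}) − 48q_{Pike}.
∂π/∂q_{Pike} = 293 − 6q_{Pike} − 2q_{Nadir} = 0 ⇒ q_{Pike} = 293/6 − (1/3)q_{Nadir}.
By symmetry q_{Nadir} = q_{Pike}; substituting into the reaction function, (4/3)q_{Pike} = 293/6 and q_{Pike} = 36.625.
P_{Pike} = 341 − 3·36.625 − 2·36.625 = 157.875.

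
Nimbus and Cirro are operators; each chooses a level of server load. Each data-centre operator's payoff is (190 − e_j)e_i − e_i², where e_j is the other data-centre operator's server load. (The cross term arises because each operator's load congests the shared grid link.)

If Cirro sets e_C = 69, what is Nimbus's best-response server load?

Nimbus's payoff is (190 − e_C)e_N − e_N².
∂π/∂e_N = 190 − e_C − 2e_N = 0, so e_N = 95 − 0.5e_C.
At e_C = 69: e_N = 95 − 0.5·69 = 60.5.

60.5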